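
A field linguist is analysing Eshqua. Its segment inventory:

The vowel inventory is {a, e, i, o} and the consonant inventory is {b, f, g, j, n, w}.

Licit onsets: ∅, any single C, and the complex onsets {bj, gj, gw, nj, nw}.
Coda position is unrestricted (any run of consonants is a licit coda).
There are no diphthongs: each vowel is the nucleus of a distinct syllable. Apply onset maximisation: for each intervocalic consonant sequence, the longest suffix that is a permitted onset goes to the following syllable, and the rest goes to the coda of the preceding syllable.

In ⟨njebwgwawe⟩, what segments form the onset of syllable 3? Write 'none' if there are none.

Nuclei (vowels): e, a, e → 3 syllables.
σ1/σ2 boundary: cluster /bwgw/ — the longest permitted-onset suffix is /gw/; onset = /gw/, preceding coda = /bw/.
σ2/σ3 boundary: /w/ is a single consonant, so it becomes the next onset.
Result: njebw.gwa.we.
Syllable 3 is /we/: onset /w/, nucleus /e/, coda ∅.

w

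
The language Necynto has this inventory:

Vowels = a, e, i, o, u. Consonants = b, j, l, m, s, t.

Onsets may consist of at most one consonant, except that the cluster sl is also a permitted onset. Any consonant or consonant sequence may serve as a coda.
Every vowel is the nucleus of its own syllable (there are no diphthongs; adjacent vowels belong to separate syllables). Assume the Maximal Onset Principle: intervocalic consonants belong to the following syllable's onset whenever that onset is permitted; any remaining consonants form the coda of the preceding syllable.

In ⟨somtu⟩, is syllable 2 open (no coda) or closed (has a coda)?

open

Nuclei (vowels): o, u → 2 syllables.
/o…u/ gap (V1→V2): /mt/ splits as /m/ + /t/ (/t/ is the longest suffix that is a licit onset).
Syllabification: som.tu.
Syllable 2 is /tu/; it ends in its nucleus with no coda, so it is open.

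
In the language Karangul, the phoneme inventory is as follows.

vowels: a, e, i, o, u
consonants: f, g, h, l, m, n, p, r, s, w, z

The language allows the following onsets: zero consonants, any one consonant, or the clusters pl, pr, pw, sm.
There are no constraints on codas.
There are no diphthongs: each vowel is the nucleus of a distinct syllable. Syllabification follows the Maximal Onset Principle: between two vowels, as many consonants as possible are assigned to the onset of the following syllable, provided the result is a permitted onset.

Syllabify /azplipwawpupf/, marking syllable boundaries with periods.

az.pli.pwaw.pupf

The vowels are a, i, a, u — 4 nuclei, so 4 syllables.
V1 /a/ – V2 /i/: /zpl/ — longest licit onset from the right is /pl/, leaving /z/ as coda.
V2 /i/ – V3 /a/: /pw/ is a licit onset in full, so it all attaches to the next syllable.
V3 /a/ – V4 /u/: /wp/ — longest licit onset from the right is /p/, leaving /w/ as coda.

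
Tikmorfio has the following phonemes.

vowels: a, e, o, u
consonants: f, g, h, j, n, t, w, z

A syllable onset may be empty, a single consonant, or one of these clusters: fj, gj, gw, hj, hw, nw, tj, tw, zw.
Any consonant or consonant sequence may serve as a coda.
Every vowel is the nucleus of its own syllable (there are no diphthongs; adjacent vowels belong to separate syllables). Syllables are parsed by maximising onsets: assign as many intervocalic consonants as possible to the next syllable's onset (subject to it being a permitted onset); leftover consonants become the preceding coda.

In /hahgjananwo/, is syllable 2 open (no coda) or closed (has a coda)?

open

Nuclei (vowels): a, a, a, o → 4 syllables.
V1 /a/ – V2 /a/: /hgj/ splits as /h/ + /gj/ (/gj/ is the longest suffix that is a licit onset).
V2 /a/ – V3 /a/: just /n/ — single C goes to the following onset.
V3 /a/ – V4 /o/: /nw/ is a licit onset in full, so it all attaches to the next syllable.
Result: hah.gja.na.nwo.
Syllable 2 is /gja/; it ends in its nucleus with no coda, so it is open.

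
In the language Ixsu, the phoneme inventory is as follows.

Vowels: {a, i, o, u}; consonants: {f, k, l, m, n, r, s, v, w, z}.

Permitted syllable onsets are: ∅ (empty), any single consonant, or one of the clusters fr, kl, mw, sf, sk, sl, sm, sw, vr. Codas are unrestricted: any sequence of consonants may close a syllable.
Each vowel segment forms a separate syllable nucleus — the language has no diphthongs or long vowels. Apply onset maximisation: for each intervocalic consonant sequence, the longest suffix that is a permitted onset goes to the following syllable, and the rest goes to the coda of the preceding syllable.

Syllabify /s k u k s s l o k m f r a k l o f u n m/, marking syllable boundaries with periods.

The vowels are u, o, a, o, u — 5 nuclei, so 5 syllables.
V1 /u/ – V2 /o/: /kssl/; trying suffixes from longest down, /sl/ is the first permitted one, so coda /ks/ | onset /sl/.
V2 /o/ – V3 /a/: /kmfr/; trying suffixes from longest down, /fr/ is the first permitted one, so coda /km/ | onset /fr/.
V3 /a/ – V4 /o/: /kl/ is a licit onset in full, so it all attaches to the next syllable.
V4 /o/ – V5 /u/: /f/ is a single consonant, so it becomes the next onset.

skuks.slokm.fra.klo.funm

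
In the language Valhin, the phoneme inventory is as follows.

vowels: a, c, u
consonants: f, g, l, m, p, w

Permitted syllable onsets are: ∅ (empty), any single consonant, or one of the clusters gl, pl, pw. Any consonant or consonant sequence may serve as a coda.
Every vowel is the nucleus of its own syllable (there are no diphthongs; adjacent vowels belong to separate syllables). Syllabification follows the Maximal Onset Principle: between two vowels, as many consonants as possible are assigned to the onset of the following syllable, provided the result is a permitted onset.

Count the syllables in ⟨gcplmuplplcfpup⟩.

Nuclei (vowels): c, u, c, u → 4 syllables.

4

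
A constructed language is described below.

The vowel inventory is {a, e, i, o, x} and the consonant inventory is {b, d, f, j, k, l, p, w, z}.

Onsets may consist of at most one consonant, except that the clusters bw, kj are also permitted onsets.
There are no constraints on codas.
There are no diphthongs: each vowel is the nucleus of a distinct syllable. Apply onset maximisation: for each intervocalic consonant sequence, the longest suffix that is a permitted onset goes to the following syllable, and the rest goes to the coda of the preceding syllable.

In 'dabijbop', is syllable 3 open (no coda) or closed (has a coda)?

The vowels are a, i, o — 3 nuclei, so 3 syllables.
/a…i/ gap (V1→V2): /b/ is a single consonant, so it becomes the next onset.
/i…o/ gap (V2→V3): /jb/; trying suffixes from longest down, /b/ is the first permitted one, so coda /j/ | onset /b/.
So the parse is da.bij.bop.
Syllable 3 is /bop/ with coda /p/, so it is closed.

closed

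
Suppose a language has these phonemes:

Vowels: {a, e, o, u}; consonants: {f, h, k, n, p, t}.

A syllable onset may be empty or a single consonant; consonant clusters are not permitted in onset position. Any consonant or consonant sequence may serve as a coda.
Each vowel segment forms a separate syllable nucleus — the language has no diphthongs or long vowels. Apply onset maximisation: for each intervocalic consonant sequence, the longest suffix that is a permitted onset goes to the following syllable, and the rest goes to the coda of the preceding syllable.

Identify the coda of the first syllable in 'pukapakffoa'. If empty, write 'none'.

Vowels present: u, a, a, o, a; each is a nucleus, giving 5 syllables.
/u…a/ gap (V1→V2): /k/ → onset of the next syllable (single consonants are always licit onsets).
/a…a/ gap (V2→V3): just /p/ — single C goes to the following onset.
/a…o/ gap (V3→V4): /kff/ splits as /kf/ + /f/ (/f/ is the longest suffix that is a licit onset).
/o…a/ gap (V4→V5): no consonants, so the boundary falls immediately after /o/.
Result: pu.ka.pakf.fo.a.
Syllable 1 is /pu/: onset /p/, nucleus /u/, coda ∅.

none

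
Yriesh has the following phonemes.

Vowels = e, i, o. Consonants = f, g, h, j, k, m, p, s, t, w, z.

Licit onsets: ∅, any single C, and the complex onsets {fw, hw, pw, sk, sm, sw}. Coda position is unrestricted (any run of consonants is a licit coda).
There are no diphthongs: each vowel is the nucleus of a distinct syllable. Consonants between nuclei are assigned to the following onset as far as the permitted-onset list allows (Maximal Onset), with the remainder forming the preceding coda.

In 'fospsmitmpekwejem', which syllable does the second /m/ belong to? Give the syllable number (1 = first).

Vowels present: o, i, e, e, e; each is a nucleus, giving 5 syllables.
Between /o/ (V1) and /i/ (V2): /spsm/ splits as /sp/ + /sm/ (/sm/ is the longest suffix that is a licit onset).
Between /i/ (V2) and /e/ (V3): /tmp/; trying suffixes from longest down, /p/ is the first permitted one, so coda /tm/ | onset /p/.
Between /e/ (V3) and /e/ (V4): cluster /kw/ — the longest permitted-onset suffix is /w/; onset = /w/, preceding coda = /k/.
Between /e/ (V4) and /e/ (V5): /j/ is a single consonant, so it becomes the next onset.
Putting it together: fosp.smitm.pek.we.jem.
The second /m/ is in the coda of syllable 2 (/smitm/).

2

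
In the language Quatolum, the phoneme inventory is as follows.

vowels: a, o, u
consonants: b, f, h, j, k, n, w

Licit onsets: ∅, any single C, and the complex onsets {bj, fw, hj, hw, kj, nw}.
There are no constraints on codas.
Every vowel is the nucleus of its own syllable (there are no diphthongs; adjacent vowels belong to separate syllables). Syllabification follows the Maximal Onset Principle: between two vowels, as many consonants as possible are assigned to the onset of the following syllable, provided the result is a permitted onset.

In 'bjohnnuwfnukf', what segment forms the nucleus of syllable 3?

u

Vowels present: o, u, u; each is a nucleus, giving 3 syllables.
The third nucleus (vowel 3 from the left) is /u/.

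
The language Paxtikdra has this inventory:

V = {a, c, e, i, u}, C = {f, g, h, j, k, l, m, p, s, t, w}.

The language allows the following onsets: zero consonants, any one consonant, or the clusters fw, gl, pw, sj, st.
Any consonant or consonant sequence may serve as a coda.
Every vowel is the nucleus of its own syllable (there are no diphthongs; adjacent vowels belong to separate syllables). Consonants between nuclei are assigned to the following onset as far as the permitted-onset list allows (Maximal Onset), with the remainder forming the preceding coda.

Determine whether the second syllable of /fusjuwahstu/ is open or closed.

The vowels are u, u, a, u — 4 nuclei, so 4 syllables.
/u…u/ gap (V1→V2): /sj/ is a licit onset in full, so it all attaches to the next syllable.
/u…a/ gap (V2→V3): just /w/ — single C goes to the following onset.
/a…u/ gap (V3→V4): /hst/ — longest licit onset from the right is /st/, leaving /h/ as coda.
Result: fu.sju.wah.stu.
Syllable 2 is /sju/; it ends in its nucleus with no coda, so it is open.

open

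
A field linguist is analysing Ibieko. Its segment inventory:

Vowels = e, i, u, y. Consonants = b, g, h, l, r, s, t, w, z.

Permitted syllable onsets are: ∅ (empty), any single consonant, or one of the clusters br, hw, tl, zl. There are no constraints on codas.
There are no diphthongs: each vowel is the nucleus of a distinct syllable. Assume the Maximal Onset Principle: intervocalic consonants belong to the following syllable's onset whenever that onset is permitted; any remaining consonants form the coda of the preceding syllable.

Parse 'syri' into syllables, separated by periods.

Nuclei (vowels): y, i → 2 syllables.
Between /y/ (V1) and /i/ (V2): /r/ is a single consonant, so it becomes the next onset.

sy.ri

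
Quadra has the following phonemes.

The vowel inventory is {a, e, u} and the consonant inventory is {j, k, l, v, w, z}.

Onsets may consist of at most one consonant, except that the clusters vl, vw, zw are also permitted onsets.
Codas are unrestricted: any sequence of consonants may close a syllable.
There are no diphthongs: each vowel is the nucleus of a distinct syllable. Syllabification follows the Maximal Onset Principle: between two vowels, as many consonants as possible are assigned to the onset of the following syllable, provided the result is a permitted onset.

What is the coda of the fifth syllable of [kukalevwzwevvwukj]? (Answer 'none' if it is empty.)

Nuclei (vowels): u, a, e, e, u → 5 syllables.
V1 /u/ – V2 /a/: /k/ → onset of the next syllable (single consonants are always licit onsets).
V2 /a/ – V3 /e/: just /l/ — single C goes to the following onset.
V3 /e/ – V4 /e/: /vwzw/; trying suffixes from longest down, /zw/ is the first permitted one, so coda /vw/ | onset /zw/.
V4 /e/ – V5 /u/: /vvw/; trying suffixes from longest down, /vw/ is the first permitted one, so coda /v/ | onset /vw/.
Result: ku.ka.levw.zwev.vwukj.
Syllable 5 is /vwukj/: onset /vw/, nucleus /u/, coda /kj/.

kj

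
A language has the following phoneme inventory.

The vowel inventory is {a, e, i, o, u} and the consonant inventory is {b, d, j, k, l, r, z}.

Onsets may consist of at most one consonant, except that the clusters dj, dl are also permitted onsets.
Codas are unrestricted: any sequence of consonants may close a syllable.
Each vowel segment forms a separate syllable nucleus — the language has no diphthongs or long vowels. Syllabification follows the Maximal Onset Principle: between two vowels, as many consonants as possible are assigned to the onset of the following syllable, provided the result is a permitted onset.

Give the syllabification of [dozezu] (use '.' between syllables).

Nuclei (vowels): o, e, u → 3 syllables.
V1 /o/ – V2 /e/: /z/ → onset of the next syllable (single consonants are always licit onsets).
V2 /e/ – V3 /u/: just /z/ — single C goes to the following onset.

do.ze.zu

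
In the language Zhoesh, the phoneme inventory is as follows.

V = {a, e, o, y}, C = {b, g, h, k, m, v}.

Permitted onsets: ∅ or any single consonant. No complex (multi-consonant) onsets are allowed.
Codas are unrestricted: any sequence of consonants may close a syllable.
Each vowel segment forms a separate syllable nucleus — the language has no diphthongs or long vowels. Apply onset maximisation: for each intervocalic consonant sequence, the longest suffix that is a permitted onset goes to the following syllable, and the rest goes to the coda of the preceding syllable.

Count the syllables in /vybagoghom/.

Vowels present: y, a, o, o; each is a nucleus, giving 4 syllables.

4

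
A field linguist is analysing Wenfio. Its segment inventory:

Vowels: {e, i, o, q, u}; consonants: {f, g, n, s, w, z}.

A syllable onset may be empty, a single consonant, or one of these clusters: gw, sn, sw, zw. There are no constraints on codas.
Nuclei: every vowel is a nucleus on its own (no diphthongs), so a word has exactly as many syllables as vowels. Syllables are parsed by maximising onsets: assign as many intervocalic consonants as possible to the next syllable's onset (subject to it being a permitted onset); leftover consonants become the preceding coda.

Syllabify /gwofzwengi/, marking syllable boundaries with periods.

Vowels present: o, e, i; each is a nucleus, giving 3 syllables.
V1 /o/ – V2 /e/: /fzw/ — longest licit onset from the right is /zw/, leaving /f/ as coda.
V2 /e/ – V3 /i/: /ng/; trying suffixes from longest down, /g/ is the first permitted one, so coda /n/ | onset /g/.

gwof.zwen.gi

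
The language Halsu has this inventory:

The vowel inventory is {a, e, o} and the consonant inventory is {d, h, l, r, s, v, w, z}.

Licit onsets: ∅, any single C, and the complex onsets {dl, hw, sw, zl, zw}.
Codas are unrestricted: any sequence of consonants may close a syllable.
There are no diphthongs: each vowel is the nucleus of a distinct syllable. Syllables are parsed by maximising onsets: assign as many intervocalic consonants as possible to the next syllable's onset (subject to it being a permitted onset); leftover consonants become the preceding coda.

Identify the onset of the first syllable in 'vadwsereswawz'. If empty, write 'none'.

v

Nuclei (vowels): a, e, e, a → 4 syllables.
/a…e/ gap (V1→V2): /dws/ — longest licit onset from the right is /s/, leaving /dw/ as coda.
/e…e/ gap (V2→V3): /r/ is a single consonant, so it becomes the next onset.
/e…a/ gap (V3→V4): /sw/ — entire cluster is a permitted onset → onset /sw/, coda ∅.
Syllabification: vadw.se.re.swawz.
Syllable 1 is /vadw/: onset /v/, nucleus /a/, coda /dw/.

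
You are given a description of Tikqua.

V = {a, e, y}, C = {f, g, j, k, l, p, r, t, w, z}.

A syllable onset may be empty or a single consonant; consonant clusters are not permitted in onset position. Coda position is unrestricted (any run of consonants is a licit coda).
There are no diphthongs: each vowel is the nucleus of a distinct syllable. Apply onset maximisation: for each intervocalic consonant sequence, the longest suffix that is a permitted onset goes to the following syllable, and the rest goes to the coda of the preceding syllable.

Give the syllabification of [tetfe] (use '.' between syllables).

tet.fe

Vowels present: e, e; each is a nucleus, giving 2 syllables.
/e…e/ gap (V1→V2): cluster /tf/ — the longest permitted-onset suffix is /f/; onset = /f/, preceding coda = /t/.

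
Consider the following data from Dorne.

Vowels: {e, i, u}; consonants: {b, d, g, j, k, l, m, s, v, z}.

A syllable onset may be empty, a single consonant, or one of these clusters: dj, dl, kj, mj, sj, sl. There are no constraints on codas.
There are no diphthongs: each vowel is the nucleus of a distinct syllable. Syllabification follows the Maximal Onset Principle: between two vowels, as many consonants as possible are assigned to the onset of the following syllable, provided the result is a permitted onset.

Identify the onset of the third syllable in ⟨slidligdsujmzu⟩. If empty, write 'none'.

Nuclei (vowels): i, i, u, u → 4 syllables.
Between /i/ (V1) and /i/ (V2): /dl/ — entire cluster is a permitted onset → onset /dl/, coda ∅.
Between /i/ (V2) and /u/ (V3): cluster /gds/ — the longest permitted-onset suffix is /s/; onset = /s/, preceding coda = /gd/.
Between /u/ (V3) and /u/ (V4): /jmz/; trying suffixes from longest down, /z/ is the first permitted one, so coda /jm/ | onset /z/.
Syllabification: sli.dligd.sujm.zu.
Syllable 3 is /sujm/: onset /s/, nucleus /u/, coda /jm/.

s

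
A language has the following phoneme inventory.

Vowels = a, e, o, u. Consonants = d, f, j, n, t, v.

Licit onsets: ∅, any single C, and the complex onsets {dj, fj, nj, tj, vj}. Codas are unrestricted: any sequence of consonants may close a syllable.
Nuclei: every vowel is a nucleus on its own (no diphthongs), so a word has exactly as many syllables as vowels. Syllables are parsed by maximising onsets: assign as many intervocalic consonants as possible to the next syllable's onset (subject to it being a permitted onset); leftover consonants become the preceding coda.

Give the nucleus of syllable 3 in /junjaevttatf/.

e

Nuclei (vowels): u, a, e, a → 4 syllables.
The third nucleus (vowel 3 from the left) is /e/.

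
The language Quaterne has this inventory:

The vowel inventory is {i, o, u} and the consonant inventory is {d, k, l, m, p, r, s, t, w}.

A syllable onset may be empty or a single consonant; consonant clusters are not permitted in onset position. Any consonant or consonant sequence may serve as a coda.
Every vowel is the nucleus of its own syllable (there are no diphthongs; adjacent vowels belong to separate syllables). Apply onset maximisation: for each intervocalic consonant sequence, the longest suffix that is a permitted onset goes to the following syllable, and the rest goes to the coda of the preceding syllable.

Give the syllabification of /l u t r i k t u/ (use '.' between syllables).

lut.rik.tu

Vowels present: u, i, u; each is a nucleus, giving 3 syllables.
σ1/σ2 boundary: /tr/; trying suffixes from longest down, /r/ is the first permitted one, so coda /t/ | onset /r/.
σ2/σ3 boundary: cluster /kt/ — the longest permitted-onset suffix is /t/; onset = /t/, preceding coda = /k/.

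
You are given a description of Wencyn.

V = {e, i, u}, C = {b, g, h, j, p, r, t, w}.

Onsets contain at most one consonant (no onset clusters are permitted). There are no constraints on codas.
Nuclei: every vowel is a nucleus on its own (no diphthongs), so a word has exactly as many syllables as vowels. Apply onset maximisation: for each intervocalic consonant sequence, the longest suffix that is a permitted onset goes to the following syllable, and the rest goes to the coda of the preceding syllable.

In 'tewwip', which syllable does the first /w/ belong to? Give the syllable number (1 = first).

1

Nuclei (vowels): e, i → 2 syllables.
Between /e/ (V1) and /i/ (V2): /ww/ splits as /w/ + /w/ (/w/ is the longest suffix that is a licit onset).
Putting it together: tew.wip.
The first /w/ is in the coda of syllable 1 (/tew/).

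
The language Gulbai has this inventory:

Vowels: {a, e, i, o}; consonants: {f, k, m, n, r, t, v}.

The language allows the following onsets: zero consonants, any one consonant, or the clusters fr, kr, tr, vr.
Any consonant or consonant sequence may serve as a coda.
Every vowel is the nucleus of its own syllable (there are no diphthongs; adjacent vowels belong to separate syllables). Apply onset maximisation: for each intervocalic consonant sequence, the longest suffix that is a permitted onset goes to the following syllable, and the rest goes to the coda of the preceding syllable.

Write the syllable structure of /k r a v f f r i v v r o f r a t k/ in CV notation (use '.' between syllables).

CCVCC.CCVC.CCV.CCVCC

Vowels present: a, i, o, a; each is a nucleus, giving 4 syllables.
/a…i/ gap (V1→V2): cluster /vffr/ — the longest permitted-onset suffix is /fr/; onset = /fr/, preceding coda = /vf/.
/i…o/ gap (V2→V3): /vvr/ — longest licit onset from the right is /vr/, leaving /v/ as coda.
/o…a/ gap (V3→V4): cluster /fr/ — /fr/ is itself a permitted onset, so the whole cluster goes right; preceding coda = ∅.
So the parse is kravf.friv.vro.fratk.
Mapping each syllable to C/V: /kravf/ → CCVCC, /friv/ → CCVC, /vro/ → CCV, /fratk/ → CCVCC.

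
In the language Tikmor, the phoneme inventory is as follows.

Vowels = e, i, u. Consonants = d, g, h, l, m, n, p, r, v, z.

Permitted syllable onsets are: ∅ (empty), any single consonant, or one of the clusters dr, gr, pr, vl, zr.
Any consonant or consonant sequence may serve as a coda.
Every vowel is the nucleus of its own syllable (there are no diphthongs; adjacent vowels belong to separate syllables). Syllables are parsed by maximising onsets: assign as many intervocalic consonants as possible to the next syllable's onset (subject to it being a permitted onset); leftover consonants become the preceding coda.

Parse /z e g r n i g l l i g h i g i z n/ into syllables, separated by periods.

Vowels present: e, i, i, i, i; each is a nucleus, giving 5 syllables.
Between /e/ (V1) and /i/ (V2): /grn/ — longest licit onset from the right is /n/, leaving /gr/ as coda.
Between /i/ (V2) and /i/ (V3): /gll/ — longest licit onset from the right is /l/, leaving /gl/ as coda.
Between /i/ (V3) and /i/ (V4): /gh/ — longest licit onset from the right is /h/, leaving /g/ as coda.
Between /i/ (V4) and /i/ (V5): just /g/ — single C goes to the following onset.

zegr.nigl.lig.hi.gizn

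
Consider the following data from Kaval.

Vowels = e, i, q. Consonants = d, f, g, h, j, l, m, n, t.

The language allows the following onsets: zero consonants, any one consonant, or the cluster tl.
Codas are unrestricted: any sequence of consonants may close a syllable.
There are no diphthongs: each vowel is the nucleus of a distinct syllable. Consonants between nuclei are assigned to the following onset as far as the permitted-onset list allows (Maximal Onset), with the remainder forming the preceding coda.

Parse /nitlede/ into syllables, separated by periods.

Vowels present: i, e, e; each is a nucleus, giving 3 syllables.
V1 /i/ – V2 /e/: cluster /tl/ — /tl/ is itself a permitted onset, so the whole cluster goes right; preceding coda = ∅.
V2 /e/ – V3 /e/: /d/ → onset of the next syllable (single consonants are always licit onsets).

ni.tle.de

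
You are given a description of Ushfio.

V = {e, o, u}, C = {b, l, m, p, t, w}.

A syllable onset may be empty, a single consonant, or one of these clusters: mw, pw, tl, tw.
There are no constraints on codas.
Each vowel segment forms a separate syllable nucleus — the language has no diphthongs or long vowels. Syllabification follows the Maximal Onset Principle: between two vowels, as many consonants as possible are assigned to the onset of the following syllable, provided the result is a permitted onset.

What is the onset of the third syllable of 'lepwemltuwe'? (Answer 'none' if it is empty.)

Vowels present: e, e, u, e; each is a nucleus, giving 4 syllables.
V1 /e/ – V2 /e/: cluster /pw/ — /pw/ is itself a permitted onset, so the whole cluster goes right; preceding coda = ∅.
V2 /e/ – V3 /u/: /mlt/ splits as /ml/ + /t/ (/t/ is the longest suffix that is a licit onset).
V3 /u/ – V4 /e/: /w/ is a single consonant, so it becomes the next onset.
Putting it together: le.pweml.tu.we.
Syllable 3 is /tu/: onset /t/, nucleus /u/, coda ∅.

t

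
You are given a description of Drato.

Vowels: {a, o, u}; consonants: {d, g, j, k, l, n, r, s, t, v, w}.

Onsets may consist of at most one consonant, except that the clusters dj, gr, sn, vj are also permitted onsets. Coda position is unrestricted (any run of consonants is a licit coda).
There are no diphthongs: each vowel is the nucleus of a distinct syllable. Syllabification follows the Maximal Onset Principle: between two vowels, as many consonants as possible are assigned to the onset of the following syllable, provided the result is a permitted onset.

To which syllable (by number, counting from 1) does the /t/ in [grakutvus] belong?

The vowels are a, u, u — 3 nuclei, so 3 syllables.
/a…u/ gap (V1→V2): just /k/ — single C goes to the following onset.
/u…u/ gap (V2→V3): /tv/; trying suffixes from longest down, /v/ is the first permitted one, so coda /t/ | onset /v/.
Result: gra.kut.vus.
The /t/ is in the coda of syllable 2 (/kut/).

2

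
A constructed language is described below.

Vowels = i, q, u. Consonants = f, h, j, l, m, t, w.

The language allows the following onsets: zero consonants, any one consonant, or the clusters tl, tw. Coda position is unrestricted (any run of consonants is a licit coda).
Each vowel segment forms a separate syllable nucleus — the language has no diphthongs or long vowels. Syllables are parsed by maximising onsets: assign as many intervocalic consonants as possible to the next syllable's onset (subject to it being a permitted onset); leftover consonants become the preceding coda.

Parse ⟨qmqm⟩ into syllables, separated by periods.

The vowels are q, q — 2 nuclei, so 2 syllables.
V1 /q/ – V2 /q/: just /m/ — single C goes to the following onset.

q.mqm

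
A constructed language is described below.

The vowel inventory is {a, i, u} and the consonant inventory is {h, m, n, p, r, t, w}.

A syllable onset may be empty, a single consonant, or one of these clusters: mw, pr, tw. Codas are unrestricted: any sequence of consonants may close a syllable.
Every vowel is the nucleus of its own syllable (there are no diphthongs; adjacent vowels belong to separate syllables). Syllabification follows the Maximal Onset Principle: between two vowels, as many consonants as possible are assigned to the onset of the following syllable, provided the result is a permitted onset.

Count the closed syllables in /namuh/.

Vowels present: a, u; each is a nucleus, giving 2 syllables.
/a…u/ gap (V1→V2): just /m/ — single C goes to the following onset.
Syllabification: na.muh.
Classifying each syllable: /na/ (open), /muh/ (closed).
Closed syllables: 1.

1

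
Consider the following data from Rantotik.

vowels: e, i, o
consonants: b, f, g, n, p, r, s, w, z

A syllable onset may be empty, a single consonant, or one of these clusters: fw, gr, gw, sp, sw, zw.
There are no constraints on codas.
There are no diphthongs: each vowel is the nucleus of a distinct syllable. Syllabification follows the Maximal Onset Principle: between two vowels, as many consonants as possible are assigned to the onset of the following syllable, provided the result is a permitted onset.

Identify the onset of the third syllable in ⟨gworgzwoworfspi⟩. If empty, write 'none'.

w

Nuclei (vowels): o, o, o, i → 4 syllables.
Between /o/ (V1) and /o/ (V2): /rgzw/ splits as /rg/ + /zw/ (/zw/ is the longest suffix that is a licit onset).
Between /o/ (V2) and /o/ (V3): /w/ → onset of the next syllable (single consonants are always licit onsets).
Between /o/ (V3) and /i/ (V4): /rfsp/; trying suffixes from longest down, /sp/ is the first permitted one, so coda /rf/ | onset /sp/.
Result: gworg.zwo.worf.spi.
Syllable 3 is /worf/: onset /w/, nucleus /o/, coda /rf/.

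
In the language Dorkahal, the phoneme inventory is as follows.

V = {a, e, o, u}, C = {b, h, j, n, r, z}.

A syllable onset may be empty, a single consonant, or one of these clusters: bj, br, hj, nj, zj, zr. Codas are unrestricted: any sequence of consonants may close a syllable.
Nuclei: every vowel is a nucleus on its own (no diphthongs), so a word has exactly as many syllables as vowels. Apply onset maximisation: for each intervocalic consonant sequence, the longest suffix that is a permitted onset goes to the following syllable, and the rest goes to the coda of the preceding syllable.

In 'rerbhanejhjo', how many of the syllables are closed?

The vowels are e, a, e, o — 4 nuclei, so 4 syllables.
σ1/σ2 boundary: /rbh/ splits as /rb/ + /h/ (/h/ is the longest suffix that is a licit onset).
σ2/σ3 boundary: /n/ → onset of the next syllable (single consonants are always licit onsets).
σ3/σ4 boundary: /jhj/ — longest licit onset from the right is /hj/, leaving /j/ as coda.
Putting it together: rerb.ha.nej.hjo.
Classifying each syllable: /rerb/ (closed), /ha/ (open), /nej/ (closed), /hjo/ (open).
Closed syllables: 2.

2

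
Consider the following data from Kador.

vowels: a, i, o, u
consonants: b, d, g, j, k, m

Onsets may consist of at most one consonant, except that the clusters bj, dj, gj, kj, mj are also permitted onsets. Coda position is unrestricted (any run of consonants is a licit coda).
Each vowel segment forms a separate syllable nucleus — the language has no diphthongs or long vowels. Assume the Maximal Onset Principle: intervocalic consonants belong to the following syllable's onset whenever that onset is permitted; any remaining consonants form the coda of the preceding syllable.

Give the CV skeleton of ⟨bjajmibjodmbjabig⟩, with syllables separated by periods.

CCVC.CV.CCVCC.CCV.CVC

Vowels present: a, i, o, a, i; each is a nucleus, giving 5 syllables.
Between /a/ (V1) and /i/ (V2): /jm/; trying suffixes from longest down, /m/ is the first permitted one, so coda /j/ | onset /m/.
Between /i/ (V2) and /o/ (V3): cluster /bj/ — /bj/ is itself a permitted onset, so the whole cluster goes right; preceding coda = ∅.
Between /o/ (V3) and /a/ (V4): /dmbj/ splits as /dm/ + /bj/ (/bj/ is the longest suffix that is a licit onset).
Between /a/ (V4) and /i/ (V5): /b/ is a single consonant, so it becomes the next onset.
Putting it together: bjaj.mi.bjodm.bja.big.
Mapping each syllable to C/V: /bjaj/ → CCVC, /mi/ → CV, /bjodm/ → CCVCC, /bja/ → CCV, /big/ → CVC.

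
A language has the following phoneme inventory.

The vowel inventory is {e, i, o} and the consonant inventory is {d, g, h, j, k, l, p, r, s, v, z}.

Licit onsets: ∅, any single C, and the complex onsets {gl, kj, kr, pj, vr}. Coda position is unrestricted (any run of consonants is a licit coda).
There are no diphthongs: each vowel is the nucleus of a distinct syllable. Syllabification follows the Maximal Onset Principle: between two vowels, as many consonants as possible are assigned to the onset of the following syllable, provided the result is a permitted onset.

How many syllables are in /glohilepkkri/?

4

Nuclei (vowels): o, i, e, i → 4 syllables.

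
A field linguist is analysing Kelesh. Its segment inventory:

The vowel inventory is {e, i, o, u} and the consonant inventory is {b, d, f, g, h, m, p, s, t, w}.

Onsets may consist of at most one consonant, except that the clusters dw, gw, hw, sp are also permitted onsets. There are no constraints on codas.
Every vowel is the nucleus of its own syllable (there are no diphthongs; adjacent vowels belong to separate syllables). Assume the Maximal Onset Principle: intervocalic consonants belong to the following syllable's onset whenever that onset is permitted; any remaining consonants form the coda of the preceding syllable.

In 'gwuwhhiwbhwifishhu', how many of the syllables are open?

Nuclei (vowels): u, i, i, i, u → 5 syllables.
Between /u/ (V1) and /i/ (V2): /whh/ splits as /wh/ + /h/ (/h/ is the longest suffix that is a licit onset).
Between /i/ (V2) and /i/ (V3): cluster /wbhw/ — the longest permitted-onset suffix is /hw/; onset = /hw/, preceding coda = /wb/.
Between /i/ (V3) and /i/ (V4): just /f/ — single C goes to the following onset.
Between /i/ (V4) and /u/ (V5): /shh/ splits as /sh/ + /h/ (/h/ is the longest suffix that is a licit onset).
So the parse is gwuwh.hiwb.hwi.fish.hu.
Classifying each syllable: /gwuwh/ (closed), /hiwb/ (closed), /hwi/ (open), /fish/ (closed), /hu/ (open).
Open syllables: 2.

2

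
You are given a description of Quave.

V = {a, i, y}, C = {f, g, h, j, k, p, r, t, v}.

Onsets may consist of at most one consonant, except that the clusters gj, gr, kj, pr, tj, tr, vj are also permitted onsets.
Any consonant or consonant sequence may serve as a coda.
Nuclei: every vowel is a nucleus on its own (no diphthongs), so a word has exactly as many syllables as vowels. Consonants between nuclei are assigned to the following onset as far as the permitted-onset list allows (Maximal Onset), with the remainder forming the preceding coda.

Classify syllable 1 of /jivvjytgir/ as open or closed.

Vowels present: i, y, i; each is a nucleus, giving 3 syllables.
V1 /i/ – V2 /y/: /vvj/ splits as /v/ + /vj/ (/vj/ is the longest suffix that is a licit onset).
V2 /y/ – V3 /i/: /tg/; trying suffixes from longest down, /g/ is the first permitted one, so coda /t/ | onset /g/.
Result: jiv.vjyt.gir.
Syllable 1 is /jiv/ with coda /v/, so it is closed.

closed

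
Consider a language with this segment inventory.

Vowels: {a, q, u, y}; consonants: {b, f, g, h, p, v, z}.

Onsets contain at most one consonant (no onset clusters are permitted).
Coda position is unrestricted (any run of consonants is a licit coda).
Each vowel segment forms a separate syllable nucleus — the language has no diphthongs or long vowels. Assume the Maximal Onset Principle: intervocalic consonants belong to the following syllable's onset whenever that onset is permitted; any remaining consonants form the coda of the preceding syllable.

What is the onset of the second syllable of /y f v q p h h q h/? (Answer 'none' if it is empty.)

Vowels present: y, q, q; each is a nucleus, giving 3 syllables.
σ1/σ2 boundary: /fv/ splits as /f/ + /v/ (/v/ is the longest suffix that is a licit onset).
σ2/σ3 boundary: /phh/ — longest licit onset from the right is /h/, leaving /ph/ as coda.
Result: yf.vqph.hqh.
Syllable 2 is /vqph/: onset /v/, nucleus /q/, coda /ph/.

v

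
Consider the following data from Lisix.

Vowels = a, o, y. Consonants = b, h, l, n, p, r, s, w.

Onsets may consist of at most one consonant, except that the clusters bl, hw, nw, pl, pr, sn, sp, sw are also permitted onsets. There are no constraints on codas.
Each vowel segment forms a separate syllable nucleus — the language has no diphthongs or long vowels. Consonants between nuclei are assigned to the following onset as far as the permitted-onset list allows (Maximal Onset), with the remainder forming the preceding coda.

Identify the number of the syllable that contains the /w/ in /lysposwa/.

Nuclei (vowels): y, o, a → 3 syllables.
V1 /y/ – V2 /o/: /sp/ is a licit onset in full, so it all attaches to the next syllable.
V2 /o/ – V3 /a/: cluster /sw/ — /sw/ is itself a permitted onset, so the whole cluster goes right; preceding coda = ∅.
Putting it together: ly.spo.swa.
The /w/ is in the onset of syllable 3 (/swa/).

3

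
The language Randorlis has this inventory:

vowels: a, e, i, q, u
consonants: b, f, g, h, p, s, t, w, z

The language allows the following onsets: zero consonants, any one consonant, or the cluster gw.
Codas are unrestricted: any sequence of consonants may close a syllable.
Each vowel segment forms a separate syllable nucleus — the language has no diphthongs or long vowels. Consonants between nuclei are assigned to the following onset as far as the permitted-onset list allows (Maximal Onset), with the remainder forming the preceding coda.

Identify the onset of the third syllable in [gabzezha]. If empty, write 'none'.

h

Nuclei (vowels): a, e, a → 3 syllables.
V1 /a/ – V2 /e/: cluster /bz/ — the longest permitted-onset suffix is /z/; onset = /z/, preceding coda = /b/.
V2 /e/ – V3 /a/: cluster /zh/ — the longest permitted-onset suffix is /h/; onset = /h/, preceding coda = /z/.
Putting it together: gab.zez.ha.
Syllable 3 is /ha/: onset /h/, nucleus /a/, coda ∅.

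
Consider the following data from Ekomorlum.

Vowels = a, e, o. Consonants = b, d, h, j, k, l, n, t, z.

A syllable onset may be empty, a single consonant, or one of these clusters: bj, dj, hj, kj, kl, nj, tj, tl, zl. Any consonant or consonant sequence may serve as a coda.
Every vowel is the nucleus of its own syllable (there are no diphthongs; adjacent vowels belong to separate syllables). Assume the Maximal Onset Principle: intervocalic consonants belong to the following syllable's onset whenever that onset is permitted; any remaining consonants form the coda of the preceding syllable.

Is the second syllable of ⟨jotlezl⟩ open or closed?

closed

Vowels present: o, e; each is a nucleus, giving 2 syllables.
σ1/σ2 boundary: /tl/ — entire cluster is a permitted onset → onset /tl/, coda ∅.
Result: jo.tlezl.
Syllable 2 is /tlezl/ with coda /zl/, so it is closed.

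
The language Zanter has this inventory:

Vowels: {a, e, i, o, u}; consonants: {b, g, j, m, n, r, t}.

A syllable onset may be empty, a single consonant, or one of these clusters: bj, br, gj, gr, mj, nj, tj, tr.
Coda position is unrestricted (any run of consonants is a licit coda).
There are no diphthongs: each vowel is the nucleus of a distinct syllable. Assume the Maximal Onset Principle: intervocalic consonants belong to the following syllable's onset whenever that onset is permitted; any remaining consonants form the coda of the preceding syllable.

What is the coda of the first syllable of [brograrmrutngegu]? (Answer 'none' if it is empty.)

none

The vowels are o, a, u, e, u — 5 nuclei, so 5 syllables.
σ1/σ2 boundary: /gr/ — entire cluster is a permitted onset → onset /gr/, coda ∅.
σ2/σ3 boundary: cluster /rmr/ — the longest permitted-onset suffix is /r/; onset = /r/, preceding coda = /rm/.
σ3/σ4 boundary: /tng/ splits as /tn/ + /g/ (/g/ is the longest suffix that is a licit onset).
σ4/σ5 boundary: /g/ → onset of the next syllable (single consonants are always licit onsets).
So the parse is bro.grarm.rutn.ge.gu.
Syllable 1 is /bro/: onset /br/, nucleus /o/, coda ∅.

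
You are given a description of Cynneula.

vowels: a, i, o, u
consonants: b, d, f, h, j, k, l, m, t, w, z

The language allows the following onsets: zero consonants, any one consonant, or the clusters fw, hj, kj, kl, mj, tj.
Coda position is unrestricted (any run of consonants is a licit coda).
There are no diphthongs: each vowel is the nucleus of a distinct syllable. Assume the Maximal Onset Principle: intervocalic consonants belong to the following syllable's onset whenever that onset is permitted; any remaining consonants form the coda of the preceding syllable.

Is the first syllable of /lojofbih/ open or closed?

open

Nuclei (vowels): o, o, i → 3 syllables.
V1 /o/ – V2 /o/: just /j/ — single C goes to the following onset.
V2 /o/ – V3 /i/: /fb/ splits as /f/ + /b/ (/b/ is the longest suffix that is a licit onset).
Putting it together: lo.jof.bih.
Syllable 1 is /lo/; it ends in its nucleus with no coda, so it is open.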